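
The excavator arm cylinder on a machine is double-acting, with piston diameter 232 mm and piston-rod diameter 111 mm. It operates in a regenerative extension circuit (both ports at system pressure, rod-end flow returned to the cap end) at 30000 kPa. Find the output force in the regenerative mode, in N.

F ≈ 2.90e5 N

With equal pressure on both faces, forces on the annular region cancel; the net push is pressure × rod cross-section.
Rod cross-section A_rod = π/4 × (111 mm)² = 9677 mm^2
F = P × A_rod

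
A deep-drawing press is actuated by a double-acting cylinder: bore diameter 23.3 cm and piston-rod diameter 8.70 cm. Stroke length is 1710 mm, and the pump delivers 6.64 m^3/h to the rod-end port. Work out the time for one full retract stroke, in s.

t ≈ 34.0 s

Rod-side annular area A_ann = π/4 × (23.3² − 8.70²) = 366.9 cm^2
Swept volume V = A × L; t = V / Q = A·L / Q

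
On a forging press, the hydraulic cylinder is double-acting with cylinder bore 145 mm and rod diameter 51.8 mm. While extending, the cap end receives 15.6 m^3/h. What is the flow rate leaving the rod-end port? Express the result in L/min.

Cap-side area A_cap = π/4 × (145 mm)² = 16510 mm^2
Rod-side annular area A_ann = π/4 × (145² − 51.8²) = 14410 mm^2
Piston speed v = Q_in/A_cap; rod-end outflow Q_out = v × A_ann = Q_in × A_ann/A_cap.

Q_out ≈ 227 L/min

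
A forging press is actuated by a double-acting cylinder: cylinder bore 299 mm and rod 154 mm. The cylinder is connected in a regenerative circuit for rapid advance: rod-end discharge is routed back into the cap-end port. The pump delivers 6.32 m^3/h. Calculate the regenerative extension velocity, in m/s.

In regeneration the rod-end outflow joins the pump flow into the cap end, so the net volume the pump must supply per unit advance equals the rod cross-section area.
Rod cross-section A_rod = π/4 × (154 mm)² = 18630 mm^2
v = Q_pump / A_rod

v ≈ 0.0943 m/s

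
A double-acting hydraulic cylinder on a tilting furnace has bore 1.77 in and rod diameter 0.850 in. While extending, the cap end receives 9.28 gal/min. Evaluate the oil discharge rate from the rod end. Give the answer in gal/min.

Cap-side area A_cap = π/4 × (1.77 in)² = 2.461 in^2
Rod-side annular area A_ann = π/4 × (1.77² − 0.850²) = 1.893 in^2
Piston speed v = Q_in/A_cap; rod-end outflow Q_out = v × A_ann = Q_in × A_ann/A_cap.

Q_out ≈ 7.14 gal/min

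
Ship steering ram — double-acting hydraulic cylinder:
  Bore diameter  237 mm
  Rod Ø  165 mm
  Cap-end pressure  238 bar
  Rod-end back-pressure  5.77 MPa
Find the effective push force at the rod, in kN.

Cap-side area A_cap = π/4 × (237 mm)² = 44120 mm^2
Rod-side annular area A_ann = π/4 × (237² − 165²) = 22730 mm^2
Net thrust = P_cap·A_cap − P_rod·A_ann = 1050 kN − 131.2 kN

F ≈ 919 kN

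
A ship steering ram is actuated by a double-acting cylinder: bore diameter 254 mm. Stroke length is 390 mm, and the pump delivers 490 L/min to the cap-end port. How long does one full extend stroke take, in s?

t ≈ 2.42 s

Cap-side area A_cap = π/4 × (254 mm)² = 50670 mm^2
Swept volume V = A × L; t = V / Q = A·L / Q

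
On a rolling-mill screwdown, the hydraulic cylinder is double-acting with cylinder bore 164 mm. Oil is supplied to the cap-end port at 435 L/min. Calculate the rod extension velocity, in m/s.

Cap-side area A_cap = π/4 × (164 mm)² = 21120 mm^2
v = Q / A

v ≈ 0.343 m/s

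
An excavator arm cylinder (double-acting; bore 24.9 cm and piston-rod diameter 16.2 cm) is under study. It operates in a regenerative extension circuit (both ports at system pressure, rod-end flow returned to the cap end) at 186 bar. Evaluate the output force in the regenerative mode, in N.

With equal pressure on both faces, forces on the annular region cancel; the net push is pressure × rod cross-section.
Rod cross-section A_rod = π/4 × (16.2 cm)² = 206.1 cm^2
F = P × A_rod

F ≈ 3.83e5 N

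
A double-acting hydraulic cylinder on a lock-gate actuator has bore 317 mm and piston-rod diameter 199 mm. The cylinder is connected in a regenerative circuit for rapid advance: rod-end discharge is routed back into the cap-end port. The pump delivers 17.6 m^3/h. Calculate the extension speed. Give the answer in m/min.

In regeneration the rod-end outflow joins the pump flow into the cap end, so the net volume the pump must supply per unit advance equals the rod cross-section area.
Rod cross-section A_rod = π/4 × (199 mm)² = 31100 mm^2
v = Q_pump / A_rod

v ≈ 9.43 m/min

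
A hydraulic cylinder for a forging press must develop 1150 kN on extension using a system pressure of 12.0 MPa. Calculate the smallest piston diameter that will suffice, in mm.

D ≈ 349 mm

Extension force acts on the full piston face: F = P × (π/4)D².
D = √(4F / (πP)) = √(4 × 1150 kN / (π × 12.0 MPa))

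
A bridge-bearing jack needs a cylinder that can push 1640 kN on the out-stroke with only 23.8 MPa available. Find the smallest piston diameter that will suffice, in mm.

D ≈ 296 mm

Extension force acts on the full piston face: F = P × (π/4)D².
D = √(4F / (πP)) = √(4 × 1640 kN / (π × 23.8 MPa))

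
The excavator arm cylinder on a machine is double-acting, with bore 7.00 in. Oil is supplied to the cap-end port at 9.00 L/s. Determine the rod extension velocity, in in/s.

Cap-side area A_cap = π/4 × (7.00 in)² = 38.48 in^2
v = Q / A

v ≈ 14.3 in/s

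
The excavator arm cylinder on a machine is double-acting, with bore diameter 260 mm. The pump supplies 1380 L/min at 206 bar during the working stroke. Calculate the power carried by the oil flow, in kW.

W ≈ 474 kW

Hydraulic power = P × Q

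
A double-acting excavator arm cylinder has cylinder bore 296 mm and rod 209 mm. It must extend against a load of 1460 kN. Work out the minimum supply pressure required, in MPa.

P ≈ 21.2 MPa

Cap-side area A_cap = π/4 × (296 mm)² = 68810 mm^2
P = F / A = 1460 kN / A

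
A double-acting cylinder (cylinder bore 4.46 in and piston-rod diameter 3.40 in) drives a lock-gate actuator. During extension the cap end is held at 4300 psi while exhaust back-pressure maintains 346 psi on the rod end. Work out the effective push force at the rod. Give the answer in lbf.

Cap-side area A_cap = π/4 × (4.46 in)² = 15.62 in^2
Rod-side annular area A_ann = π/4 × (4.46² − 3.40²) = 6.544 in^2
Net thrust = P_cap·A_cap − P_rod·A_ann = 67180 lbf − 2264 lbf

F ≈ 64900 lbf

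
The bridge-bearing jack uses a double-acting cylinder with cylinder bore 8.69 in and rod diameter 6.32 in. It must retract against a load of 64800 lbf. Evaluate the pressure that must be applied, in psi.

P ≈ 2320 psi

Rod-side annular area A_ann = π/4 × (8.69² − 6.32²) = 27.94 in^2
Retraction: pressure acts on the annular area.
P = F / A = 64800 lbf / A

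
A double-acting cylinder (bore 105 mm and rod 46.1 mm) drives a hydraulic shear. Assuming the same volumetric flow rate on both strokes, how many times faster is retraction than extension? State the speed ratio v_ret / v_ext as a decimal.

Cap-side area A_cap = π/4 × (105 mm)² = 8659 mm^2
Rod-side annular area A_ann = π/4 × (105² − 46.1²) = 6990 mm^2
For equal Q, v ∝ 1/A, so v_ret/v_ext = A_cap/A_ann.

v_ret/v_ext ≈ 1.24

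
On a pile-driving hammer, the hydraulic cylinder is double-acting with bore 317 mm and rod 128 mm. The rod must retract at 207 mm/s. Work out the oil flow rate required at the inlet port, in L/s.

Q ≈ 13.7 L/s

Rod-side annular area A_ann = π/4 × (317² − 128²) = 66060 mm^2
Q = A × v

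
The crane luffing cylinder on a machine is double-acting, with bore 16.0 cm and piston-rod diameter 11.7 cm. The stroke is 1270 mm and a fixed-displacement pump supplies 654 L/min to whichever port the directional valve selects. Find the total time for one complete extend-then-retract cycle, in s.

t ≈ 3.43 s

Cap-side area A_cap = π/4 × (16.0 cm)² = 201.1 cm^2
Rod-side annular area A_ann = π/4 × (16.0² − 11.7²) = 93.55 cm^2
t_ext = A_cap·L/Q = 2.343 s
t_ret = A_ann·L/Q = 1.090 s
t_cycle = t_ext + t_ret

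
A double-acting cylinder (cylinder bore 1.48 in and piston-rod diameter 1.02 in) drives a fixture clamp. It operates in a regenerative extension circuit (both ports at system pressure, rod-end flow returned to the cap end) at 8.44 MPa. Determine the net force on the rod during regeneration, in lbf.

With equal pressure on both faces, forces on the annular region cancel; the net push is pressure × rod cross-section.
Rod cross-section A_rod = π/4 × (1.02 in)² = 0.8171 in^2
F = P × A_rod

F ≈ 1000 lbf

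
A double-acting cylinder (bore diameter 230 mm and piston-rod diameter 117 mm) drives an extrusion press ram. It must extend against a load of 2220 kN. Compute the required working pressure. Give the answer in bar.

P ≈ 534 bar

Cap-side area A_cap = π/4 × (230 mm)² = 41550 mm^2
P = F / A = 2220 kN / A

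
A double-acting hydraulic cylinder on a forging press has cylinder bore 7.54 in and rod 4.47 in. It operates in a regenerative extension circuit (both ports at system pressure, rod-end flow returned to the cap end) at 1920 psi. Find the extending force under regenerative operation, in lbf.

F ≈ 30100 lbf

With equal pressure on both faces, forces on the annular region cancel; the net push is pressure × rod cross-section.
Rod cross-section A_rod = π/4 × (4.47 in)² = 15.69 in^2
F = P × A_rod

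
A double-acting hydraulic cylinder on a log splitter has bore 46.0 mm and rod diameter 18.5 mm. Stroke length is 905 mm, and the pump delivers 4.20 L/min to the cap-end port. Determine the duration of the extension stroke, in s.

Cap-side area A_cap = π/4 × (46.0 mm)² = 1662 mm^2
Swept volume V = A × L; t = V / Q = A·L / Q

t ≈ 21.5 s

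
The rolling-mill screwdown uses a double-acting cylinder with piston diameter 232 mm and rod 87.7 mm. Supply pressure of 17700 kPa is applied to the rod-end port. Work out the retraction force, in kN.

Rod-side annular area A_ann = π/4 × (232² − 87.7²) = 36230 mm^2
On retraction the pressure acts on the annular area (bore minus rod).
F = P × A_ann

F ≈ 641 kN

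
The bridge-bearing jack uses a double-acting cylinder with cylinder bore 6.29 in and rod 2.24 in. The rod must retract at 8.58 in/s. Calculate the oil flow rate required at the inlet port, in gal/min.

Q ≈ 60.5 gal/min

Rod-side annular area A_ann = π/4 × (6.29² − 2.24²) = 27.13 in^2
Q = A × v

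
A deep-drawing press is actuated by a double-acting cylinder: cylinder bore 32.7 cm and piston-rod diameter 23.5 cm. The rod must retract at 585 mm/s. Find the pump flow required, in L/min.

Rod-side annular area A_ann = π/4 × (32.7² − 23.5²) = 406.1 cm^2
Q = A × v

Q ≈ 1430 L/min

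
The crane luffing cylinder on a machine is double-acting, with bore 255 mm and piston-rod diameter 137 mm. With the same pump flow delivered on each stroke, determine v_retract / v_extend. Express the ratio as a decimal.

v_ret/v_ext ≈ 1.41

Cap-side area A_cap = π/4 × (255 mm)² = 51070 mm^2
Rod-side annular area A_ann = π/4 × (255² − 137²) = 36330 mm^2
For equal Q, v ∝ 1/A, so v_ret/v_ext = A_cap/A_ann.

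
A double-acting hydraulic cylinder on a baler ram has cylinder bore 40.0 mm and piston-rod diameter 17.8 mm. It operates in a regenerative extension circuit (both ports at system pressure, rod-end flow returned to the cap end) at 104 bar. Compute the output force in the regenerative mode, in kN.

F ≈ 2.59 kN

With equal pressure on both faces, forces on the annular region cancel; the net push is pressure × rod cross-section.
Rod cross-section A_rod = π/4 × (17.8 mm)² = 248.8 mm^2
F = P × A_rod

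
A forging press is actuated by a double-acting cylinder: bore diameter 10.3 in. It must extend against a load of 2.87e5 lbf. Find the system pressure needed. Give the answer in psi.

Cap-side area A_cap = π/4 × (10.3 in)² = 83.32 in^2
P = F / A = 2.87e5 lbf / A

P ≈ 3440 psi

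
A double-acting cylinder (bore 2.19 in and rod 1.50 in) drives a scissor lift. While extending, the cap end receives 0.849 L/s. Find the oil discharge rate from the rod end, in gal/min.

Q_out ≈ 7.14 gal/min

Cap-side area A_cap = π/4 × (2.19 in)² = 3.767 in^2
Rod-side annular area A_ann = π/4 × (2.19² − 1.50²) = 2.000 in^2
Piston speed v = Q_in/A_cap; rod-end outflow Q_out = v × A_ann = Q_in × A_ann/A_cap.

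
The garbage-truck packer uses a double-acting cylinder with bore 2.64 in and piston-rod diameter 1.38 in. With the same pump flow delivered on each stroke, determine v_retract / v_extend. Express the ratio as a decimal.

Cap-side area A_cap = π/4 × (2.64 in)² = 5.474 in^2
Rod-side annular area A_ann = π/4 × (2.64² − 1.38²) = 3.978 in^2
For equal Q, v ∝ 1/A, so v_ret/v_ext = A_cap/A_ann.

v_ret/v_ext ≈ 1.38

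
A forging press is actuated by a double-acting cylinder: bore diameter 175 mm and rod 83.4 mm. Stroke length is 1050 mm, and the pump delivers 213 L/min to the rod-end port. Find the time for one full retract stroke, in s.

t ≈ 5.50 s

Rod-side annular area A_ann = π/4 × (175² − 83.4²) = 18590 mm^2
Swept volume V = A × L; t = V / Q = A·L / Q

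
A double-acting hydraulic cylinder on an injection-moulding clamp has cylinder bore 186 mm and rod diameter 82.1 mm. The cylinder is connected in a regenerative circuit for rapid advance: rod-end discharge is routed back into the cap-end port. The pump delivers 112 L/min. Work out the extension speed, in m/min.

In regeneration the rod-end outflow joins the pump flow into the cap end, so the net volume the pump must supply per unit advance equals the rod cross-section area.
Rod cross-section A_rod = π/4 × (82.1 mm)² = 5294 mm^2
v = Q_pump / A_rod

v ≈ 21.2 m/min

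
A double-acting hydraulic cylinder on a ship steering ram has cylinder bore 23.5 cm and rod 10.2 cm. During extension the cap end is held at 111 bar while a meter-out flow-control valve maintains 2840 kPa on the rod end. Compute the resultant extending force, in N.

Cap-side area A_cap = π/4 × (23.5 cm)² = 433.7 cm^2
Rod-side annular area A_ann = π/4 × (23.5² − 10.2²) = 352.0 cm^2
Net thrust = P_cap·A_cap − P_rod·A_ann = 4.814e5 N − 99970 N

F ≈ 3.81e5 N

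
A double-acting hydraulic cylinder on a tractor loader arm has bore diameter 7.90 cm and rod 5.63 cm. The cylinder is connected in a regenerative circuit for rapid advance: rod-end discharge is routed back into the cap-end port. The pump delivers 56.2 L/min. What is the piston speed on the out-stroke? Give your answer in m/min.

v ≈ 22.6 m/min

In regeneration the rod-end outflow joins the pump flow into the cap end, so the net volume the pump must supply per unit advance equals the rod cross-section area.
Rod cross-section A_rod = π/4 × (5.63 cm)² = 24.89 cm^2
v = Q_pump / A_rod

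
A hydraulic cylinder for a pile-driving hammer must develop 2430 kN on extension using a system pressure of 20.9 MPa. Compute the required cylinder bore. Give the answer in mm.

Extension force acts on the full piston face: F = P × (π/4)D².
D = √(4F / (πP)) = √(4 × 2430 kN / (π × 20.9 MPa))

D ≈ 385 mm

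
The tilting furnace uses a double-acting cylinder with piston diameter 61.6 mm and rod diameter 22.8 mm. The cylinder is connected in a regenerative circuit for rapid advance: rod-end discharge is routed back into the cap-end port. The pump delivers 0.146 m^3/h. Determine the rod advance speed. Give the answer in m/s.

In regeneration the rod-end outflow joins the pump flow into the cap end, so the net volume the pump must supply per unit advance equals the rod cross-section area.
Rod cross-section A_rod = π/4 × (22.8 mm)² = 408.3 mm^2
v = Q_pump / A_rod

v ≈ 0.0993 m/s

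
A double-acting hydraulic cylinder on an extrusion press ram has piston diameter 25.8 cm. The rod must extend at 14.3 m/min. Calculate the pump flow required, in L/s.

Cap-side area A_cap = π/4 × (25.8 cm)² = 522.8 cm^2
Q = A × v

Q ≈ 12.5 L/s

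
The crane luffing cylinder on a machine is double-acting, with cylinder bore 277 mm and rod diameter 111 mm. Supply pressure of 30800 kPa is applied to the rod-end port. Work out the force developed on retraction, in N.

Rod-side annular area A_ann = π/4 × (277² − 111²) = 50590 mm^2
On retraction the pressure acts on the annular area (bore minus rod).
F = P × A_ann

F ≈ 1.56e6 N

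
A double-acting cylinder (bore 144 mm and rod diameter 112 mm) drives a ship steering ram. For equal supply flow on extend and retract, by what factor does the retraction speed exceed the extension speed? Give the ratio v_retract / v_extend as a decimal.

v_ret/v_ext ≈ 2.53

Cap-side area A_cap = π/4 × (144 mm)² = 16290 mm^2
Rod-side annular area A_ann = π/4 × (144² − 112²) = 6434 mm^2
For equal Q, v ∝ 1/A, so v_ret/v_ext = A_cap/A_ann.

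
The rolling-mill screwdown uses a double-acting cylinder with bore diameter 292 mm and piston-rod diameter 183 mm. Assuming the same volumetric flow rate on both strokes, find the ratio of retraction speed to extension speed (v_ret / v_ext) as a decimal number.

v_ret/v_ext ≈ 1.65

Cap-side area A_cap = π/4 × (292 mm)² = 66970 mm^2
Rod-side annular area A_ann = π/4 × (292² − 183²) = 40660 mm^2
For equal Q, v ∝ 1/A, so v_ret/v_ext = A_cap/A_ann.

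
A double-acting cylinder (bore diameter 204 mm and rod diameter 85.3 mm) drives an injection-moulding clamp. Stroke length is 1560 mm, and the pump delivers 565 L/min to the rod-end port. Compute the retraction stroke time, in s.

t ≈ 4.47 s

Rod-side annular area A_ann = π/4 × (204² − 85.3²) = 26970 mm^2
Swept volume V = A × L; t = V / Q = A·L / Q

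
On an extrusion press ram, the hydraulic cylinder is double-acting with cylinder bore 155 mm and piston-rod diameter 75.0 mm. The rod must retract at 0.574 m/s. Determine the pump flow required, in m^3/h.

Rod-side annular area A_ann = π/4 × (155² − 75.0²) = 14450 mm^2
Q = A × v

Q ≈ 29.9 m^3/h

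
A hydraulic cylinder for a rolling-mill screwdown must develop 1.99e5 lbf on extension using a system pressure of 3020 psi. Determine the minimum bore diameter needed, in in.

D ≈ 9.16 in

Extension force acts on the full piston face: F = P × (π/4)D².
D = √(4F / (πP)) = √(4 × 1.99e5 lbf / (π × 3020 psi))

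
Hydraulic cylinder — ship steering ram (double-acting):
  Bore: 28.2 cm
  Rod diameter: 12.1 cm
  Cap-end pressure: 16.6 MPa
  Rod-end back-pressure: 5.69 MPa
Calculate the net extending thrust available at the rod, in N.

Cap-side area A_cap = π/4 × (28.2 cm)² = 624.6 cm^2
Rod-side annular area A_ann = π/4 × (28.2² − 12.1²) = 509.6 cm^2
Net thrust = P_cap·A_cap − P_rod·A_ann = 1.037e6 N − 2.900e5 N

F ≈ 7.47e5 N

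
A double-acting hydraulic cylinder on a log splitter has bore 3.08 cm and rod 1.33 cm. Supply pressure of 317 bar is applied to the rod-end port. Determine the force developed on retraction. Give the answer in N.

Rod-side annular area A_ann = π/4 × (3.08² − 1.33²) = 6.061 cm^2
On retraction the pressure acts on the annular area (bore minus rod).
F = P × A_ann

F ≈ 19200 N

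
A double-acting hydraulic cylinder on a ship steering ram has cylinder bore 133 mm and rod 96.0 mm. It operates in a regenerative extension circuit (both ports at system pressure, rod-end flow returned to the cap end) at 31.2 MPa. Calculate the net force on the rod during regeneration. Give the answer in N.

F ≈ 2.26e5 N

With equal pressure on both faces, forces on the annular region cancel; the net push is pressure × rod cross-section.
Rod cross-section A_rod = π/4 × (96.0 mm)² = 7238 mm^2
F = P × A_rod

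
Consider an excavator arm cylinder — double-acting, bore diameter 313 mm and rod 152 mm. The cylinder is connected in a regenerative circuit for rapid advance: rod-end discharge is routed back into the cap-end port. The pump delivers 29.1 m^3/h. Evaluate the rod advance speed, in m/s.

In regeneration the rod-end outflow joins the pump flow into the cap end, so the net volume the pump must supply per unit advance equals the rod cross-section area.
Rod cross-section A_rod = π/4 × (152 mm)² = 18150 mm^2
v = Q_pump / A_rod

v ≈ 0.445 m/s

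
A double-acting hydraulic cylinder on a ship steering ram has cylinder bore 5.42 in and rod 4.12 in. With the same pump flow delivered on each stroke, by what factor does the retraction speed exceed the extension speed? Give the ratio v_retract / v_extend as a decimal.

v_ret/v_ext ≈ 2.37

Cap-side area A_cap = π/4 × (5.42 in)² = 23.07 in^2
Rod-side annular area A_ann = π/4 × (5.42² − 4.12²) = 9.741 in^2
For equal Q, v ∝ 1/A, so v_ret/v_ext = A_cap/A_ann.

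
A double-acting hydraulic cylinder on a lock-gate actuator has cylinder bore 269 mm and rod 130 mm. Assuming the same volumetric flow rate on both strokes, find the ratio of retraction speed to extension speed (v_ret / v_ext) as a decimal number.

Cap-side area A_cap = π/4 × (269 mm)² = 56830 mm^2
Rod-side annular area A_ann = π/4 × (269² − 130²) = 43560 mm^2
For equal Q, v ∝ 1/A, so v_ret/v_ext = A_cap/A_ann.

v_ret/v_ext ≈ 1.30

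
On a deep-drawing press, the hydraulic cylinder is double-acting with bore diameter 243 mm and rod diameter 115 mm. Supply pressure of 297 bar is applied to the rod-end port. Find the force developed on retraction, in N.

Rod-side annular area A_ann = π/4 × (243² − 115²) = 35990 mm^2
On retraction the pressure acts on the annular area (bore minus rod).
F = P × A_ann

F ≈ 1.07e6 N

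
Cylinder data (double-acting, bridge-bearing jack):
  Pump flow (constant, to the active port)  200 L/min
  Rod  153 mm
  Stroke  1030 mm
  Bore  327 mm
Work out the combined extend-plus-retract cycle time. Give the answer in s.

t ≈ 46.2 s

Cap-side area A_cap = π/4 × (327 mm)² = 83980 mm^2
Rod-side annular area A_ann = π/4 × (327² − 153²) = 65600 mm^2
t_ext = A_cap·L/Q = 25.95 s
t_ret = A_ann·L/Q = 20.27 s
t_cycle = t_ext + t_ret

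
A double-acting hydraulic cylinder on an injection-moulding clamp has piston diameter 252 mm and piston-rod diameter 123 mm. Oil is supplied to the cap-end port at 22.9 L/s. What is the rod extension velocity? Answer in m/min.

v ≈ 27.5 m/min

Cap-side area A_cap = π/4 × (252 mm)² = 49880 mm^2
v = Q / A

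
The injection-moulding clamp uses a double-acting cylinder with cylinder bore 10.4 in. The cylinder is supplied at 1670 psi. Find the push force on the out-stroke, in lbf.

Cap-side area A_cap = π/4 × (10.4 in)² = 84.95 in^2
F = P × A_cap = 1670 psi × A_cap

F ≈ 1.42e5 lbf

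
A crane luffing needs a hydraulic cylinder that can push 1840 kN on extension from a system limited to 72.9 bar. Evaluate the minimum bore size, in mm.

D ≈ 567 mm

Extension force acts on the full piston face: F = P × (π/4)D².
D = √(4F / (πP)) = √(4 × 1840 kN / (π × 72.9 bar))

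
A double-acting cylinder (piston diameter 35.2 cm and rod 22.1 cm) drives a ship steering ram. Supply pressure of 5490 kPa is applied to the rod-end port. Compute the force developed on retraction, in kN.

Rod-side annular area A_ann = π/4 × (35.2² − 22.1²) = 589.5 cm^2
On retraction the pressure acts on the annular area (bore minus rod).
F = P × A_ann

F ≈ 324 kN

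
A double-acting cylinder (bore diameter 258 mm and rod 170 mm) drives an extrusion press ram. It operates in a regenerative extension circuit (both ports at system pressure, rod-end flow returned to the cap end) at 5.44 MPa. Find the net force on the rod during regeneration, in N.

With equal pressure on both faces, forces on the annular region cancel; the net push is pressure × rod cross-section.
Rod cross-section A_rod = π/4 × (170 mm)² = 22700 mm^2
F = P × A_rod

F ≈ 1.23e5 N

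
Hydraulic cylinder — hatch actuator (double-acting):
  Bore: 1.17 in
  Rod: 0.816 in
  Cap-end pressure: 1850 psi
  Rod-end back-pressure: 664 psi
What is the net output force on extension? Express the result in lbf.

F ≈ 1620 lbf

Cap-side area A_cap = π/4 × (1.17 in)² = 1.075 in^2
Rod-side annular area A_ann = π/4 × (1.17² − 0.816²) = 0.5522 in^2
Net thrust = P_cap·A_cap − P_rod·A_ann = 1989 lbf − 366.6 lbf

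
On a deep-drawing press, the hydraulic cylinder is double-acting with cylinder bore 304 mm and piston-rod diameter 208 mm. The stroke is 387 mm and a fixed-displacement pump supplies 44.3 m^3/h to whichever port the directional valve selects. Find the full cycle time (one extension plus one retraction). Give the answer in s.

Cap-side area A_cap = π/4 × (304 mm)² = 72580 mm^2
Rod-side annular area A_ann = π/4 × (304² − 208²) = 38600 mm^2
t_ext = A_cap·L/Q = 2.283 s
t_ret = A_ann·L/Q = 1.214 s
t_cycle = t_ext + t_ret

t ≈ 3.50 s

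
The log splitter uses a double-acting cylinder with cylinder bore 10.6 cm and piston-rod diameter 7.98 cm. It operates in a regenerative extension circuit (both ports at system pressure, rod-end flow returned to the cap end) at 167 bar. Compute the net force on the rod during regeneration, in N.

With equal pressure on both faces, forces on the annular region cancel; the net push is pressure × rod cross-section.
Rod cross-section A_rod = π/4 × (7.98 cm)² = 50.01 cm^2
F = P × A_rod

F ≈ 83500 N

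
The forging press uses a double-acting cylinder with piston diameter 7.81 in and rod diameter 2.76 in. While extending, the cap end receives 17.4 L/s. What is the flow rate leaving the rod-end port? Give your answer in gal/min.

Q_out ≈ 241 gal/min

Cap-side area A_cap = π/4 × (7.81 in)² = 47.91 in^2
Rod-side annular area A_ann = π/4 × (7.81² − 2.76²) = 41.92 in^2
Piston speed v = Q_in/A_cap; rod-end outflow Q_out = v × A_ann = Q_in × A_ann/A_cap.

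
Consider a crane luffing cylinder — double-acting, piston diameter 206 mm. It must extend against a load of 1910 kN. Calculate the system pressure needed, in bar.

P ≈ 573 bar

Cap-side area A_cap = π/4 × (206 mm)² = 33330 mm^2
P = F / A = 1910 kN / A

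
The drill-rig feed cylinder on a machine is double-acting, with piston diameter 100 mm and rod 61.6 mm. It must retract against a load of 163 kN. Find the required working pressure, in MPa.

Rod-side annular area A_ann = π/4 × (100² − 61.6²) = 4874 mm^2
Retraction: pressure acts on the annular area.
P = F / A = 163 kN / A

P ≈ 33.4 MPa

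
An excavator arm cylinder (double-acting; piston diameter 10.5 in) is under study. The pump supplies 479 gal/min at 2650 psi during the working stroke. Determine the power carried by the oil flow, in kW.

W ≈ 552 kW

Hydraulic power = P × Q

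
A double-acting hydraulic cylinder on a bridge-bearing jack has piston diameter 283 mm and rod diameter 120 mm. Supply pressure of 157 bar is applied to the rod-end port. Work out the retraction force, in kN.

F ≈ 810 kN

Rod-side annular area A_ann = π/4 × (283² − 120²) = 51590 mm^2
On retraction the pressure acts on the annular area (bore minus rod).
F = P × A_ann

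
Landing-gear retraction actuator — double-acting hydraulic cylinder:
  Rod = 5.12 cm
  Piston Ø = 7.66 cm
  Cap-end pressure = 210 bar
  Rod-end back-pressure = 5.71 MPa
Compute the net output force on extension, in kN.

Cap-side area A_cap = π/4 × (7.66 cm)² = 46.08 cm^2
Rod-side annular area A_ann = π/4 × (7.66² − 5.12²) = 25.49 cm^2
Net thrust = P_cap·A_cap − P_rod·A_ann = 96.78 kN − 14.56 kN

F ≈ 82.2 kN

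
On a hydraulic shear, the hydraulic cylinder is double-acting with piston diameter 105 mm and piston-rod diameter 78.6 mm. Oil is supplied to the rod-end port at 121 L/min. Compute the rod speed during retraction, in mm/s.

v ≈ 530 mm/s

Rod-side annular area A_ann = π/4 × (105² − 78.6²) = 3807 mm^2
Flow into the rod-end port fills the annular volume.
v = Q / A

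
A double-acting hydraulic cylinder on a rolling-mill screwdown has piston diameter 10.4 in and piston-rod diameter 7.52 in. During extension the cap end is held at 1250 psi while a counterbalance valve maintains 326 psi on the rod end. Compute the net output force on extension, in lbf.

F ≈ 93000 lbf

Cap-side area A_cap = π/4 × (10.4 in)² = 84.95 in^2
Rod-side annular area A_ann = π/4 × (10.4² − 7.52²) = 40.53 in^2
Net thrust = P_cap·A_cap − P_rod·A_ann = 1.062e5 lbf − 13210 lbf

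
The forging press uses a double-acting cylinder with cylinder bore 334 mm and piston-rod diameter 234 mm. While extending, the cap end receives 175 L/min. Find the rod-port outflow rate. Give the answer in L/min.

Cap-side area A_cap = π/4 × (334 mm)² = 87620 mm^2
Rod-side annular area A_ann = π/4 × (334² − 234²) = 44610 mm^2
Piston speed v = Q_in/A_cap; rod-end outflow Q_out = v × A_ann = Q_in × A_ann/A_cap.

Q_out ≈ 89.1 L/min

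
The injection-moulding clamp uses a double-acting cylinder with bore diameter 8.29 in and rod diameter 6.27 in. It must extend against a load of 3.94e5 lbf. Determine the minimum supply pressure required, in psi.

P ≈ 7300 psi

Cap-side area A_cap = π/4 × (8.29 in)² = 53.98 in^2
P = F / A = 3.94e5 lbf / A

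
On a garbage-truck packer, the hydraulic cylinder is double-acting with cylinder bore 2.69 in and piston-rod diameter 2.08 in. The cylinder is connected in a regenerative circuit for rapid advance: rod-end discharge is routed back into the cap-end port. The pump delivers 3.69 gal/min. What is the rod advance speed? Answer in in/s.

v ≈ 4.18 in/s

In regeneration the rod-end outflow joins the pump flow into the cap end, so the net volume the pump must supply per unit advance equals the rod cross-section area.
Rod cross-section A_rod = π/4 × (2.08 in)² = 3.398 in^2
v = Q_pump / A_rod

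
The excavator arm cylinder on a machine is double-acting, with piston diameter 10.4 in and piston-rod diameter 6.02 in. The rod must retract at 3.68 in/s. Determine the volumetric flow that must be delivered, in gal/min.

Rod-side annular area A_ann = π/4 × (10.4² − 6.02²) = 56.49 in^2
Q = A × v

Q ≈ 54.0 gal/min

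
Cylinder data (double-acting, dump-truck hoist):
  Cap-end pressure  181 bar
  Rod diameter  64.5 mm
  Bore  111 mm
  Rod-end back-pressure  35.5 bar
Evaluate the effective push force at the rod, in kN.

Cap-side area A_cap = π/4 × (111 mm)² = 9677 mm^2
Rod-side annular area A_ann = π/4 × (111² − 64.5²) = 6409 mm^2
Net thrust = P_cap·A_cap − P_rod·A_ann = 175.2 kN − 22.75 kN

F ≈ 152 kN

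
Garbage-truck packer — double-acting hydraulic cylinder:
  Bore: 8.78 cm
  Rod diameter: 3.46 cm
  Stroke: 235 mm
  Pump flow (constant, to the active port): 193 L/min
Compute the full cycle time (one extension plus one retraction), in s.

Cap-side area A_cap = π/4 × (8.78 cm)² = 60.55 cm^2
Rod-side annular area A_ann = π/4 × (8.78² − 3.46²) = 51.14 cm^2
t_ext = A_cap·L/Q = 0.4423 s
t_ret = A_ann·L/Q = 0.3736 s
t_cycle = t_ext + t_ret

t ≈ 0.816 s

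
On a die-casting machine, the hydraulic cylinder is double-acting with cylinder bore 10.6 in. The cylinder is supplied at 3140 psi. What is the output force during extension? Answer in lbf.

F ≈ 2.77e5 lbf

Cap-side area A_cap = π/4 × (10.6 in)² = 88.25 in^2
F = P × A_cap = 3140 psi × A_cap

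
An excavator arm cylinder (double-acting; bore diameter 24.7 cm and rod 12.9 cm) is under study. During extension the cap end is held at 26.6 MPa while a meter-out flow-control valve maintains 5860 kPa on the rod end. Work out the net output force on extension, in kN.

Cap-side area A_cap = π/4 × (24.7 cm)² = 479.2 cm^2
Rod-side annular area A_ann = π/4 × (24.7² − 12.9²) = 348.5 cm^2
Net thrust = P_cap·A_cap − P_rod·A_ann = 1275 kN − 204.2 kN

F ≈ 1070 kN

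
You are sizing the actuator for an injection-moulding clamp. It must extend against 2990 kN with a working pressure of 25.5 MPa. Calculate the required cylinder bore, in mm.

D ≈ 386 mm

Extension force acts on the full piston face: F = P × (π/4)D².
D = √(4F / (πP)) = √(4 × 2990 kN / (π × 25.5 MPa))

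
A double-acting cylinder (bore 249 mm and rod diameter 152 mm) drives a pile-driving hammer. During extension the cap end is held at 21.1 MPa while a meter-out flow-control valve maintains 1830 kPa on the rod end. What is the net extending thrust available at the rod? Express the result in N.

Cap-side area A_cap = π/4 × (249 mm)² = 48700 mm^2
Rod-side annular area A_ann = π/4 × (249² − 152²) = 30550 mm^2
Net thrust = P_cap·A_cap − P_rod·A_ann = 1.027e6 N − 55910 N

F ≈ 9.72e5 N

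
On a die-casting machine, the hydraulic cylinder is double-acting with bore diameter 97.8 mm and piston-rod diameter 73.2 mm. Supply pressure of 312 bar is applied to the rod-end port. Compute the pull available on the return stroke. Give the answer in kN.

F ≈ 103 kN

Rod-side annular area A_ann = π/4 × (97.8² − 73.2²) = 3304 mm^2
On retraction the pressure acts on the annular area (bore minus rod).
F = P × A_ann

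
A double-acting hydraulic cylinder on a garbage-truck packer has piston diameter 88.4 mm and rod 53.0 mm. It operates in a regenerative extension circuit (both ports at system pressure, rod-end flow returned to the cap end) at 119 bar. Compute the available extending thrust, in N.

With equal pressure on both faces, forces on the annular region cancel; the net push is pressure × rod cross-section.
Rod cross-section A_rod = π/4 × (53.0 mm)² = 2206 mm^2
F = P × A_rod

F ≈ 26300 N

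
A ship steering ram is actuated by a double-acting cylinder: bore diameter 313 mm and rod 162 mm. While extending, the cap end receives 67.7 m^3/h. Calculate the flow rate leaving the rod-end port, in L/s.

Q_out ≈ 13.8 L/s

Cap-side area A_cap = π/4 × (313 mm)² = 76940 mm^2
Rod-side annular area A_ann = π/4 × (313² − 162²) = 56330 mm^2
Piston speed v = Q_in/A_cap; rod-end outflow Q_out = v × A_ann = Q_in × A_ann/A_cap.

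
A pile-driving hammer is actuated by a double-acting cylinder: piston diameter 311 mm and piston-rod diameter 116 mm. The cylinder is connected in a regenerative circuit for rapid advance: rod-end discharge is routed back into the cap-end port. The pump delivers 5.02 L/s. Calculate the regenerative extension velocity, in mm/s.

v ≈ 475 mm/s

In regeneration the rod-end outflow joins the pump flow into the cap end, so the net volume the pump must supply per unit advance equals the rod cross-section area.
Rod cross-section A_rod = π/4 × (116 mm)² = 10570 mm^2
v = Q_pump / A_rod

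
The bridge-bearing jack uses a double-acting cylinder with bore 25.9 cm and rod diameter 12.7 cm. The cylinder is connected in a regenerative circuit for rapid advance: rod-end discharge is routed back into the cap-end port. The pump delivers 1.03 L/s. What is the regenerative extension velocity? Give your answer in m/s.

v ≈ 0.0813 m/s

In regeneration the rod-end outflow joins the pump flow into the cap end, so the net volume the pump must supply per unit advance equals the rod cross-section area.
Rod cross-section A_rod = π/4 × (12.7 cm)² = 126.7 cm^2
v = Q_pump / A_rod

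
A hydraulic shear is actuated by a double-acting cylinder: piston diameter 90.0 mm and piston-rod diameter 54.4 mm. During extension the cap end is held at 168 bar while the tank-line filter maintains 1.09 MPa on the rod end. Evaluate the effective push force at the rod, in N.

Cap-side area A_cap = π/4 × (90.0 mm)² = 6362 mm^2
Rod-side annular area A_ann = π/4 × (90.0² − 54.4²) = 4037 mm^2
Net thrust = P_cap·A_cap − P_rod·A_ann = 1.069e5 N − 4401 N

F ≈ 1.02e5 N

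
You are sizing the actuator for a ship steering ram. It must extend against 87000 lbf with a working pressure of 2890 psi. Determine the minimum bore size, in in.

D ≈ 6.19 in

Extension force acts on the full piston face: F = P × (π/4)D².
D = √(4F / (πP)) = √(4 × 87000 lbf / (π × 2890 psi))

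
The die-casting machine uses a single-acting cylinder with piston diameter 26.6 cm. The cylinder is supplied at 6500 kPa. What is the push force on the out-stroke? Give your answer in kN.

F ≈ 361 kN

Cap-side area A_cap = π/4 × (26.6 cm)² = 555.7 cm^2
F = P × A_cap = 6500 kPa × A_cap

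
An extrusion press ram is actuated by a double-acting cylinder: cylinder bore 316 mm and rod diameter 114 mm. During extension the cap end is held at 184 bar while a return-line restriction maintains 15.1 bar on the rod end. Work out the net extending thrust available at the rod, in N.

F ≈ 1.34e6 N

Cap-side area A_cap = π/4 × (316 mm)² = 78430 mm^2
Rod-side annular area A_ann = π/4 × (316² − 114²) = 68220 mm^2
Net thrust = P_cap·A_cap − P_rod·A_ann = 1.443e6 N − 1.030e5 N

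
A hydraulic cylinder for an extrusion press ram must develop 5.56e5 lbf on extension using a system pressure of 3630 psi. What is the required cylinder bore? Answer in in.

Extension force acts on the full piston face: F = P × (π/4)D².
D = √(4F / (πP)) = √(4 × 5.56e5 lbf / (π × 3630 psi))

D ≈ 14.0 in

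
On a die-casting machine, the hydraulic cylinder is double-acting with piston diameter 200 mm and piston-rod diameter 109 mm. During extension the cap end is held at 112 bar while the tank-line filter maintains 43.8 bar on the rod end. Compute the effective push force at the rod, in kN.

F ≈ 255 kN

Cap-side area A_cap = π/4 × (200 mm)² = 31420 mm^2
Rod-side annular area A_ann = π/4 × (200² − 109²) = 22080 mm^2
Net thrust = P_cap·A_cap − P_rod·A_ann = 351.9 kN − 96.73 kN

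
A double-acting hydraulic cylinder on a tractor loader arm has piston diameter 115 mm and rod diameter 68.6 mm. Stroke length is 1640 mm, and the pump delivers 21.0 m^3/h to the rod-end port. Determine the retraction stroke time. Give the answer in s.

t ≈ 1.88 s

Rod-side annular area A_ann = π/4 × (115² − 68.6²) = 6691 mm^2
Swept volume V = A × L; t = V / Q = A·L / Q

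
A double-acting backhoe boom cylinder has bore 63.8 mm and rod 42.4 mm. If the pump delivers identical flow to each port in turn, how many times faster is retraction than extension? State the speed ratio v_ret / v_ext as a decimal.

v_ret/v_ext ≈ 1.79

Cap-side area A_cap = π/4 × (63.8 mm)² = 3197 mm^2
Rod-side annular area A_ann = π/4 × (63.8² − 42.4²) = 1785 mm^2
For equal Q, v ∝ 1/A, so v_ret/v_ext = A_cap/A_ann.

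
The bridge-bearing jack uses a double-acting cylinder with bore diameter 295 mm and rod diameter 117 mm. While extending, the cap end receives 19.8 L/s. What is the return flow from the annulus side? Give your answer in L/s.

Cap-side area A_cap = π/4 × (295 mm)² = 68350 mm^2
Rod-side annular area A_ann = π/4 × (295² − 117²) = 57600 mm^2
Piston speed v = Q_in/A_cap; rod-end outflow Q_out = v × A_ann = Q_in × A_ann/A_cap.

Q_out ≈ 16.7 L/s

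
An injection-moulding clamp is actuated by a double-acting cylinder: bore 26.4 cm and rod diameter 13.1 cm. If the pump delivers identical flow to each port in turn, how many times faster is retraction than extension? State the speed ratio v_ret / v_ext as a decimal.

Cap-side area A_cap = π/4 × (26.4 cm)² = 547.4 cm^2
Rod-side annular area A_ann = π/4 × (26.4² − 13.1²) = 412.6 cm^2
For equal Q, v ∝ 1/A, so v_ret/v_ext = A_cap/A_ann.

v_ret/v_ext ≈ 1.33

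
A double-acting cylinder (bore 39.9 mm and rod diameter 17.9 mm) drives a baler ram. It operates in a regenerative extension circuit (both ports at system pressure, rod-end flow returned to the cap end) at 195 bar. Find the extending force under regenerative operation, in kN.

With equal pressure on both faces, forces on the annular region cancel; the net push is pressure × rod cross-section.
Rod cross-section A_rod = π/4 × (17.9 mm)² = 251.6 mm^2
F = P × A_rod

F ≈ 4.91 kN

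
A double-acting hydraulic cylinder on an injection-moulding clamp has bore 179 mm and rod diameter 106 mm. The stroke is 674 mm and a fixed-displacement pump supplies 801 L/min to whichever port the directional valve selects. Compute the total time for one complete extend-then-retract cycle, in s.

Cap-side area A_cap = π/4 × (179 mm)² = 25160 mm^2
Rod-side annular area A_ann = π/4 × (179² − 106²) = 16340 mm^2
t_ext = A_cap·L/Q = 1.270 s
t_ret = A_ann·L/Q = 0.8250 s
t_cycle = t_ext + t_ret

t ≈ 2.10 s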